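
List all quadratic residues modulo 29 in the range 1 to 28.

Square k = 1,…,14 (k and 29−k give the same square):
1²=1, 2²=4, 3²=9, 4²=16, 5²=25, 6²≡7, 7²≡20, 8²≡6, 9²≡23, 10²≡13, 11²≡5, 12²≡28, 13²≡24, 14²≡22 (mod 29).
So the quadratic residues mod 29 are {1, 4, 5, 6, 7, 9, 13, 16, 20, 22, 23, 24, 25, 28}.

1,4,5,6,7,9,13,16,20,22,23,24,25,28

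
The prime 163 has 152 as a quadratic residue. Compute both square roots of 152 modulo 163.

Since 163 ≡ 3 (mod 4), a square root of 152 is 152^((163+1)/4) = 152^41 mod 163.
Repeated squaring: 152^2≡121, 152^4≡134, 152^8≡26, 152^16≡24, 152^32≡87 (mod 163).
152^41 = 152^(32+8+1) ≡ 57 (mod 163).
Check: 57² = 3249 ≡ 152 (mod 163). The two roots are 57 and 106.

57, 106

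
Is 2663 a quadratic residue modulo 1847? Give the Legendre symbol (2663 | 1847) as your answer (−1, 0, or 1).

-1

First reduce: 2663 ≡ 816 (mod 1847).
Pull out 2^4: since 1847 ≡ 7 (mod 8), (2/1847) = +1, so (2/1847)^4 = +1.
Reciprocity: 51 ≡ 3 and 1847 ≡ 3 (mod 4), so (51/1847) = −(1847/51).
Reduce top mod 51: now compute (11/51).
Reciprocity: 11 ≡ 3 and 51 ≡ 3 (mod 4), so (11/51) = −(51/11).
Reduce top mod 11: now compute (7/11).
Reciprocity: 7 ≡ 3 and 11 ≡ 3 (mod 4), so (7/11) = −(11/7).
Reduce top mod 7: now compute (4/7).
Pull out 2^2: since 7 ≡ 7 (mod 8), (2/7) = +1, so (2/7)^2 = +1.
Reached (1/7) = 1. Collecting the sign flips along the way, the symbol is -1.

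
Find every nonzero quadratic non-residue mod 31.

3 6 11 12 13 15 17 21 22 23 24 26 27 29 30

Square k = 1,…,15 (k and 31−k give the same square):
1²=1, 2²=4, 3²=9, 4²=16, 5²=25, 6²≡5, 7²≡18, 8²≡2, 9²≡19, 10²≡7, 11²≡28, 12²≡20, 13²≡14, 14²≡10, 15²≡8 (mod 31).
The residues are {1, 2, 4, 5, 7, 8, 9, 10, 14, 16, 18, 19, 20, 25, 28}; the non-residues are the remaining 15 nonzero classes.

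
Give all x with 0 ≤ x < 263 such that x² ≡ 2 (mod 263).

Since 263 ≡ 3 (mod 4), a square root of 2 is 2^((263+1)/4) = 2^66 mod 263.
Repeated squaring: 2^2≡4, 2^4≡16, 2^8≡256, 2^16≡49, 2^32≡34, 2^64≡104 (mod 263).
2^66 = 2^(64+2) ≡ 153 (mod 263).
Check: 153² = 23409 ≡ 2 (mod 263). The two roots are 110 and 153.

110, 153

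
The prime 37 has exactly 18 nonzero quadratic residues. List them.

1,3,4,7,9,10,11,12,16,21,25,26,27,28,30,33,34,36

Square k = 1,…,18 (k and 37−k give the same square):
1²=1, 2²=4, 3²=9, 4²=16, 5²=25, 6²=36, 7²≡12, 8²≡27, 9²≡7, 10²≡26, 11²≡10, 12²≡33, 13²≡21, 14²≡11, 15²≡3, 16²≡34, 17²≡30, 18²≡28 (mod 37).
So the quadratic residues mod 37 are {1, 3, 4, 7, 9, 10, 11, 12, 16, 21, 25, 26, 27, 28, 30, 33, 34, 36}.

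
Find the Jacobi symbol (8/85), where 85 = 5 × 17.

Pull out 2^3: since 85 ≡ 5 (mod 8), (2/85) = -1, so (2/85)^3 = -1.
Reached (1/85) = 1. Collecting the sign flips along the way, the symbol is -1.

-1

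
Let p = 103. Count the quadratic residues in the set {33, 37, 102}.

1

(33/103) = +1 → QR.
(37/103) = -1 → non-residue.
(102/103) = -1 → non-residue.
Total quadratic residues among the 3: 1.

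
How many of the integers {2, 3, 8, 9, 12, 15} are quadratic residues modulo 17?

4

(2/17) = +1 → QR.
(3/17) = -1 → non-residue.
(8/17) = +1 → QR.
(9/17) = +1 → QR.
(12/17) = -1 → non-residue.
(15/17) = +1 → QR.
Total quadratic residues among the 6: 4.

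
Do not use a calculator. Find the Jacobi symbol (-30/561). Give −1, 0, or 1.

0

First reduce: -30 ≡ 531 (mod 561).
Reciprocity: 531 ≡ 3 and 561 ≡ 1 (mod 4), so (531/561) = +(561/531).
Reduce top mod 531: now compute (30/531).
Pull out 2: since 531 ≡ 3 (mod 8), (2/531) = -1.
Reciprocity: 15 ≡ 3 and 531 ≡ 3 (mod 4), so (15/531) = −(531/15).
Reduce top mod 15: now compute (6/15).
Pull out 2: since 15 ≡ 7 (mod 8), (2/15) = +1.
Reciprocity: 3 ≡ 3 and 15 ≡ 3 (mod 4), so (3/15) = −(15/3).
Reduce top mod 3: now compute (0/3).
Top reduces to 0: gcd > 1, so the symbol is 0.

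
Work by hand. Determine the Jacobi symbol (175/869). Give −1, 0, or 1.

1

Reciprocity: 175 ≡ 3 and 869 ≡ 1 (mod 4), so (175/869) = +(869/175).
Reduce top mod 175: now compute (169/175).
Reciprocity: 169 ≡ 1 and 175 ≡ 3 (mod 4), so (169/175) = +(175/169).
Reduce top mod 169: now compute (6/169).
Pull out 2: since 169 ≡ 1 (mod 8), (2/169) = +1.
Reciprocity: 3 ≡ 3 and 169 ≡ 1 (mod 4), so (3/169) = +(169/3).
Reduce top mod 3: now compute (1/3).
Reached (1/3) = 1. Collecting the sign flips along the way, the symbol is +1.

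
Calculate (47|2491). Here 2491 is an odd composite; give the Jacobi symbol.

0

Reciprocity: 47 ≡ 3 and 2491 ≡ 3 (mod 4), so (47/2491) = −(2491/47).
Reduce top mod 47: now compute (0/47).
Top reduces to 0: gcd > 1, so the symbol is 0.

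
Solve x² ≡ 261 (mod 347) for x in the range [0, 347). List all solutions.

126, 221

Since 347 ≡ 3 (mod 4), a square root of 261 is 261^((347+1)/4) = 261^87 mod 347.
Repeated squaring: 261^2≡109, 261^4≡83, 261^8≡296, 261^16≡172, 261^32≡89, 261^64≡287 (mod 347).
261^87 = 261^(64+16+4+2+1) ≡ 126 (mod 347).
Check: 126² = 15876 ≡ 261 (mod 347). The two roots are 126 and 221.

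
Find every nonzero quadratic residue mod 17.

1,2,4,8,9,13,15,16

Square k = 1,…,8 (k and 17−k give the same square):
1²=1, 2²=4, 3²=9, 4²=16, 5²≡8, 6²≡2, 7²≡15, 8²≡13 (mod 17).
So the quadratic residues mod 17 are {1, 2, 4, 8, 9, 13, 15, 16}.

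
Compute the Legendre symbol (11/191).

Reciprocity: 11 ≡ 3 and 191 ≡ 3 (mod 4), so (11/191) = −(191/11).
Reduce top mod 11: now compute (4/11).
Pull out 2^2: since 11 ≡ 3 (mod 8), (2/11) = -1, so (2/11)^2 = +1.
Reached (1/11) = 1. Collecting the sign flips along the way, the symbol is -1.

-1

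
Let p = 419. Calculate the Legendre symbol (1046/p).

1

First reduce: 1046 ≡ 208 (mod 419).
Pull out 2^4: since 419 ≡ 3 (mod 8), (2/419) = -1, so (2/419)^4 = +1.
Reciprocity: 13 ≡ 1 and 419 ≡ 3 (mod 4), so (13/419) = +(419/13).
Reduce top mod 13: now compute (3/13).
Reciprocity: 3 ≡ 3 and 13 ≡ 1 (mod 4), so (3/13) = +(13/3).
Reduce top mod 3: now compute (1/3).
Reached (1/3) = 1. Collecting the sign flips along the way, the symbol is +1.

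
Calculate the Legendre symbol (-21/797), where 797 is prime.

Euler's criterion: (-21/797) ≡ 776^398 (mod 797).
776^2 ≡ 441 (mod 797)
776^4 ≡ 13 (mod 797)
776^8 ≡ 169 (mod 797)
776^16 ≡ 666 (mod 797)
776^32 ≡ 424 (mod 797)
776^64 ≡ 451 (mod 797)
776^128 ≡ 166 (mod 797)
776^256 ≡ 458 (mod 797)
776^398 = 776^(256+128+8+4+2) ≡ 1 (mod 797).
Result is 1, so (-21/797) = 1.

1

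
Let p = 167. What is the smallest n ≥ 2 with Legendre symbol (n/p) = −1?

(2/167) = +1, so 2 is a residue.
(3/167) = +1, so 3 is a residue.
(4/167) = +1, so 4 is a residue.
(5/167) = −1, so 5 is the smallest positive non-residue mod 167.

5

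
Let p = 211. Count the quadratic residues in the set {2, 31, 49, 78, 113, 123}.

4

(2/211) = -1 → non-residue.
(31/211) = -1 → non-residue.
(49/211) = +1 → QR.
(78/211) = +1 → QR.
(113/211) = +1 → QR.
(123/211) = +1 → QR.
Total quadratic residues among the 6: 4.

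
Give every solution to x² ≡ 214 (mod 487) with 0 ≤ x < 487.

56, 431

Since 487 ≡ 3 (mod 4), a square root of 214 is 214^((487+1)/4) = 214^122 mod 487.
Repeated squaring: 214^2≡18, 214^4≡324, 214^8≡271, 214^16≡391, 214^32≡450, 214^64≡395 (mod 487).
214^122 = 214^(64+32+16+8+2) ≡ 431 (mod 487).
Check: 431² = 185761 ≡ 214 (mod 487). The two roots are 56 and 431.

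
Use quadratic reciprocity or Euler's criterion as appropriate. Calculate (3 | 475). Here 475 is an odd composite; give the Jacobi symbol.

Reciprocity: 3 ≡ 3 and 475 ≡ 3 (mod 4), so (3/475) = −(475/3).
Reduce top mod 3: now compute (1/3).
Reached (1/3) = 1. Collecting the sign flips along the way, the symbol is -1.

-1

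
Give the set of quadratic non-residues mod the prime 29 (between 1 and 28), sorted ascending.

Square k = 1,…,14 (k and 29−k give the same square):
1²=1, 2²=4, 3²=9, 4²=16, 5²=25, 6²≡7, 7²≡20, 8²≡6, 9²≡23, 10²≡13, 11²≡5, 12²≡28, 13²≡24, 14²≡22 (mod 29).
The residues are {1, 4, 5, 6, 7, 9, 13, 16, 20, 22, 23, 24, 25, 28}; the non-residues are the remaining 14 nonzero classes.

2,3,8,10,11,12,14,15,17,18,19,21,26,27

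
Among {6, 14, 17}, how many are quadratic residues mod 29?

(6/29) = +1 → QR.
(14/29) = -1 → non-residue.
(17/29) = -1 → non-residue.
Total quadratic residues among the 3: 1.

1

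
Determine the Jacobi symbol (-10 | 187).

First reduce: -10 ≡ 177 (mod 187).
Reciprocity: 177 ≡ 1 and 187 ≡ 3 (mod 4), so (177/187) = +(187/177).
Reduce top mod 177: now compute (10/177).
Pull out 2: since 177 ≡ 1 (mod 8), (2/177) = +1.
Reciprocity: 5 ≡ 1 and 177 ≡ 1 (mod 4), so (5/177) = +(177/5).
Reduce top mod 5: now compute (2/5).
Pull out 2: since 5 ≡ 5 (mod 8), (2/5) = -1.
Reached (1/5) = 1. Collecting the sign flips along the way, the symbol is -1.

-1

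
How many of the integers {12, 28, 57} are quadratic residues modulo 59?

(12/59) = +1 → QR.
(28/59) = +1 → QR.
(57/59) = +1 → QR.
Total quadratic residues among the 3: 3.

3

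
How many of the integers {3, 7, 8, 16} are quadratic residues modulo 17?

(3/17) = -1 → non-residue.
(7/17) = -1 → non-residue.
(8/17) = +1 → QR.
(16/17) = +1 → QR.
Total quadratic residues among the 4: 2.

2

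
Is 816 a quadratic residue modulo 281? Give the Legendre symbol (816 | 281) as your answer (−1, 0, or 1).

-1

First reduce: 816 ≡ 254 (mod 281).
Pull out 2: since 281 ≡ 1 (mod 8), (2/281) = +1.
Reciprocity: 127 ≡ 3 and 281 ≡ 1 (mod 4), so (127/281) = +(281/127).
Reduce top mod 127: now compute (27/127).
Reciprocity: 27 ≡ 3 and 127 ≡ 3 (mod 4), so (27/127) = −(127/27).
Reduce top mod 27: now compute (19/27).
Reciprocity: 19 ≡ 3 and 27 ≡ 3 (mod 4), so (19/27) = −(27/19).
Reduce top mod 19: now compute (8/19).
Pull out 2^3: since 19 ≡ 3 (mod 8), (2/19) = -1, so (2/19)^3 = -1.
Reached (1/19) = 1. Collecting the sign flips along the way, the symbol is -1.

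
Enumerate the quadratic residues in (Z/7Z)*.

Square k = 1,…,3 (k and 7−k give the same square):
1²=1, 2²=4, 3²≡2 (mod 7).
So the quadratic residues mod 7 are {1, 2, 4}.

1 2 4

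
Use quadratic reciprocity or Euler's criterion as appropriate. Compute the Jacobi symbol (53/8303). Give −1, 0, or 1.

-1

Reciprocity: 53 ≡ 1 and 8303 ≡ 3 (mod 4), so (53/8303) = +(8303/53).
Reduce top mod 53: now compute (35/53).
Reciprocity: 35 ≡ 3 and 53 ≡ 1 (mod 4), so (35/53) = +(53/35).
Reduce top mod 35: now compute (18/35).
Pull out 2: since 35 ≡ 3 (mod 8), (2/35) = -1.
Reciprocity: 9 ≡ 1 and 35 ≡ 3 (mod 4), so (9/35) = +(35/9).
Reduce top mod 9: now compute (8/9).
Pull out 2^3: since 9 ≡ 1 (mod 8), (2/9) = +1, so (2/9)^3 = +1.
Reached (1/9) = 1. Collecting the sign flips along the way, the symbol is -1.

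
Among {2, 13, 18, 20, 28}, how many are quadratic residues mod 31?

4

(2/31) = +1 → QR.
(13/31) = -1 → non-residue.
(18/31) = +1 → QR.
(20/31) = +1 → QR.
(28/31) = +1 → QR.
Total quadratic residues among the 5: 4.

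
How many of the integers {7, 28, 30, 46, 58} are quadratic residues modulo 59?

(7/59) = +1 → QR.
(28/59) = +1 → QR.
(30/59) = -1 → non-residue.
(46/59) = +1 → QR.
(58/59) = -1 → non-residue.
Total quadratic residues among the 5: 3.

3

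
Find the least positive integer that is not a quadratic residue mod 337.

5

(2/337) = +1, so 2 is a residue.
(3/337) = +1, so 3 is a residue.
(4/337) = +1, so 4 is a residue.
(5/337) = −1, so 5 is the smallest positive non-residue mod 337.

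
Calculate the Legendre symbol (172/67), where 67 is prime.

-1

First reduce: 172 ≡ 38 (mod 67).
Pull out 2: since 67 ≡ 3 (mod 8), (2/67) = -1.
Reciprocity: 19 ≡ 3 and 67 ≡ 3 (mod 4), so (19/67) = −(67/19).
Reduce top mod 19: now compute (10/19).
Pull out 2: since 19 ≡ 3 (mod 8), (2/19) = -1.
Reciprocity: 5 ≡ 1 and 19 ≡ 3 (mod 4), so (5/19) = +(19/5).
Reduce top mod 5: now compute (4/5).
Pull out 2^2: since 5 ≡ 5 (mod 8), (2/5) = -1, so (2/5)^2 = +1.
Reached (1/5) = 1. Collecting the sign flips along the way, the symbol is -1.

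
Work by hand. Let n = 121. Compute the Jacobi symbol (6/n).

1

Pull out 2: since 121 ≡ 1 (mod 8), (2/121) = +1.
Reciprocity: 3 ≡ 3 and 121 ≡ 1 (mod 4), so (3/121) = +(121/3).
Reduce top mod 3: now compute (1/3).
Reached (1/3) = 1. Collecting the sign flips along the way, the symbol is +1.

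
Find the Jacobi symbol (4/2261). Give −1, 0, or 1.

1

Pull out 2^2: since 2261 ≡ 5 (mod 8), (2/2261) = -1, so (2/2261)^2 = +1.
Reached (1/2261) = 1. Collecting the sign flips along the way, the symbol is +1.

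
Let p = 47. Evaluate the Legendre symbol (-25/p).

-1

First reduce: -25 ≡ 22 (mod 47).
Pull out 2: since 47 ≡ 7 (mod 8), (2/47) = +1.
Reciprocity: 11 ≡ 3 and 47 ≡ 3 (mod 4), so (11/47) = −(47/11).
Reduce top mod 11: now compute (3/11).
Reciprocity: 3 ≡ 3 and 11 ≡ 3 (mod 4), so (3/11) = −(11/3).
Reduce top mod 3: now compute (2/3).
Pull out 2: since 3 ≡ 3 (mod 8), (2/3) = -1.
Reached (1/3) = 1. Collecting the sign flips along the way, the symbol is -1.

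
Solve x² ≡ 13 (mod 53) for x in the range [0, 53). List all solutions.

53 ≡ 1 (mod 4), so we find a root by search.
Trying successive values, 15² = 225 ≡ 13 (mod 53). The other root is 53 − 15 = 38.

15, 38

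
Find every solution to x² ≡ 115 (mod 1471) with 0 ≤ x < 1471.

671, 800

Since 1471 ≡ 3 (mod 4), a square root of 115 is 115^((1471+1)/4) = 115^368 mod 1471.
Repeated squaring: 115^2≡1457, 115^4≡196, 115^8≡170, 115^16≡951, 115^32≡1207, 115^64≡559, 115^128≡629, 115^256≡1413 (mod 1471).
115^368 = 115^(256+64+32+16) ≡ 800 (mod 1471).
Check: 800² = 640000 ≡ 115 (mod 1471). The two roots are 671 and 800.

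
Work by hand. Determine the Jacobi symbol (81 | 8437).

Reciprocity: 81 ≡ 1 and 8437 ≡ 1 (mod 4), so (81/8437) = +(8437/81).
Reduce top mod 81: now compute (13/81).
Reciprocity: 13 ≡ 1 and 81 ≡ 1 (mod 4), so (13/81) = +(81/13).
Reduce top mod 13: now compute (3/13).
Reciprocity: 3 ≡ 3 and 13 ≡ 1 (mod 4), so (3/13) = +(13/3).
Reduce top mod 3: now compute (1/3).
Reached (1/3) = 1. Collecting the sign flips along the way, the symbol is +1.

1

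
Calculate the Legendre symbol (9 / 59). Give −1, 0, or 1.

Euler's criterion: (9/59) ≡ 9^29 (mod 59).
9^2 ≡ 22 (mod 59)
9^4 ≡ 12 (mod 59)
9^8 ≡ 26 (mod 59)
9^16 ≡ 27 (mod 59)
9^29 = 9^(16+8+4+1) ≡ 1 (mod 59).
Result is 1, so (9/59) = 1.

1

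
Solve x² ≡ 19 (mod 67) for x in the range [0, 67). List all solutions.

32, 35

Since 67 ≡ 3 (mod 4), a square root of 19 is 19^((67+1)/4) = 19^17 mod 67.
Repeated squaring: 19^2≡26, 19^4≡6, 19^8≡36, 19^16≡23 (mod 67).
19^17 = 19^(16+1) ≡ 35 (mod 67).
Check: 35² = 1225 ≡ 19 (mod 67). The two roots are 32 and 35.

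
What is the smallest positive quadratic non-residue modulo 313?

(2/313) = +1, so 2 is a residue.
(3/313) = +1, so 3 is a residue.
(4/313) = +1, so 4 is a residue.
(5/313) = −1, so 5 is the smallest positive non-residue mod 313.

5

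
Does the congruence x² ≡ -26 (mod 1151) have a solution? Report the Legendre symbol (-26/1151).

1

Euler's criterion: (-26/1151) ≡ 1125^575 (mod 1151).
1125^2 ≡ 676 (mod 1151)
1125^4 ≡ 29 (mod 1151)
1125^8 ≡ 841 (mod 1151)
1125^16 ≡ 567 (mod 1151)
1125^32 ≡ 360 (mod 1151)
1125^64 ≡ 688 (mod 1151)
1125^128 ≡ 283 (mod 1151)
1125^256 ≡ 670 (mod 1151)
1125^512 ≡ 10 (mod 1151)
1125^575 = 1125^(512+32+16+8+4+2+1) ≡ 1 (mod 1151).
Result is 1, so (-26/1151) = 1.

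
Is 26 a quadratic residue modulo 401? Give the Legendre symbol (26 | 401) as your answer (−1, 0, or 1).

-1

Pull out 2: since 401 ≡ 1 (mod 8), (2/401) = +1.
Reciprocity: 13 ≡ 1 and 401 ≡ 1 (mod 4), so (13/401) = +(401/13).
Reduce top mod 13: now compute (11/13).
Reciprocity: 11 ≡ 3 and 13 ≡ 1 (mod 4), so (11/13) = +(13/11).
Reduce top mod 11: now compute (2/11).
Pull out 2: since 11 ≡ 3 (mod 8), (2/11) = -1.
Reached (1/11) = 1. Collecting the sign flips along the way, the symbol is -1.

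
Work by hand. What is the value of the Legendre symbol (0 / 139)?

0

Top reduces to 0: gcd > 1, so the symbol is 0.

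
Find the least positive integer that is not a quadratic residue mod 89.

(2/89) = +1, so 2 is a residue.
(3/89) = −1, so 3 is the smallest positive non-residue mod 89.

3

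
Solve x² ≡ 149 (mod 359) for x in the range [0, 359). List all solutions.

Since 359 ≡ 3 (mod 4), a square root of 149 is 149^((359+1)/4) = 149^90 mod 359.
Repeated squaring: 149^2≡302, 149^4≡18, 149^8≡324, 149^16≡148, 149^32≡5, 149^64≡25 (mod 359).
149^90 = 149^(64+16+8+2) ≡ 101 (mod 359).
Check: 101² = 10201 ≡ 149 (mod 359). The two roots are 101 and 258.

101, 258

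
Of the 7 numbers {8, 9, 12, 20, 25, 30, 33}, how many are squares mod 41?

(8/41) = +1 → QR.
(9/41) = +1 → QR.
(12/41) = -1 → non-residue.
(20/41) = +1 → QR.
(25/41) = +1 → QR.
(30/41) = -1 → non-residue.
(33/41) = +1 → QR.
Total quadratic residues among the 7: 5.

5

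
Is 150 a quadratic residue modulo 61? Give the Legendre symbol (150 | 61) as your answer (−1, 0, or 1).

-1

First reduce: 150 ≡ 28 (mod 61).
Pull out 2^2: since 61 ≡ 5 (mod 8), (2/61) = -1, so (2/61)^2 = +1.
Reciprocity: 7 ≡ 3 and 61 ≡ 1 (mod 4), so (7/61) = +(61/7).
Reduce top mod 7: now compute (5/7).
Reciprocity: 5 ≡ 1 and 7 ≡ 3 (mod 4), so (5/7) = +(7/5).
Reduce top mod 5: now compute (2/5).
Pull out 2: since 5 ≡ 5 (mod 8), (2/5) = -1.
Reached (1/5) = 1. Collecting the sign flips along the way, the symbol is -1.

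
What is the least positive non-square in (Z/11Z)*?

2

(2/11) = −1, so 2 is the smallest positive non-residue mod 11.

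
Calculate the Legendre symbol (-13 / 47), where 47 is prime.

First reduce: -13 ≡ 34 (mod 47).
Pull out 2: since 47 ≡ 7 (mod 8), (2/47) = +1.
Reciprocity: 17 ≡ 1 and 47 ≡ 3 (mod 4), so (17/47) = +(47/17).
Reduce top mod 17: now compute (13/17).
Reciprocity: 13 ≡ 1 and 17 ≡ 1 (mod 4), so (13/17) = +(17/13).
Reduce top mod 13: now compute (4/13).
Pull out 2^2: since 13 ≡ 5 (mod 8), (2/13) = -1, so (2/13)^2 = +1.
Reached (1/13) = 1. Collecting the sign flips along the way, the symbol is +1.

1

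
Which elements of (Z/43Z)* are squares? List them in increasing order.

1 4 6 9 10 11 13 14 15 16 17 21 23 24 25 31 35 36 38 40 41

Square k = 1,…,21 (k and 43−k give the same square):
1²=1, 2²=4, 3²=9, 4²=16, 5²=25, 6²=36, 7²≡6, 8²≡21, 9²≡38, 10²≡14, 11²≡35, 12²≡15, 13²≡40, 14²≡24, 15²≡10, 16²≡41, 17²≡31, 18²≡23, 19²≡17, 20²≡13, 21²≡11 (mod 43).
So the quadratic residues mod 43 are {1, 4, 6, 9, 10, 11, 13, 14, 15, 16, 17, 21, 23, 24, 25, 31, 35, 36, 38, 40, 41}.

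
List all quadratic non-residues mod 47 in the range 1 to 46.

5, 10, 11, 13, 15, 19, 20, 22, 23, 26, 29, 30, 31, 33, 35, 38, 39, 40, 41, 43, 44, 45, 46

Square k = 1,…,23 (k and 47−k give the same square):
1²=1, 2²=4, 3²=9, 4²=16, 5²=25, 6²=36, 7²≡2, 8²≡17, 9²≡34, 10²≡6, 11²≡27, 12²≡3, 13²≡28, 14²≡8, 15²≡37, 16²≡21, 17²≡7, 18²≡42, 19²≡32, 20²≡24, 21²≡18, 22²≡14, 23²≡12 (mod 47).
The residues are {1, 2, 3, 4, 6, 7, 8, 9, 12, 14, 16, 17, 18, 21, 24, 25, 27, 28, 32, 34, 36, 37, 42}; the non-residues are the remaining 23 nonzero classes.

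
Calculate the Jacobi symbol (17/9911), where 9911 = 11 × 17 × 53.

Reciprocity: 17 ≡ 1 and 9911 ≡ 3 (mod 4), so (17/9911) = +(9911/17).
Reduce top mod 17: now compute (0/17).
Top reduces to 0: gcd > 1, so the symbol is 0.

0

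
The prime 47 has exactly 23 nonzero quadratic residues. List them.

1, 2, 3, 4, 6, 7, 8, 9, 12, 14, 16, 17, 18, 21, 24, 25, 27, 28, 32, 34, 36, 37, 42

Square k = 1,…,23 (k and 47−k give the same square):
1²=1, 2²=4, 3²=9, 4²=16, 5²=25, 6²=36, 7²≡2, 8²≡17, 9²≡34, 10²≡6, 11²≡27, 12²≡3, 13²≡28, 14²≡8, 15²≡37, 16²≡21, 17²≡7, 18²≡42, 19²≡32, 20²≡24, 21²≡18, 22²≡14, 23²≡12 (mod 47).
So the quadratic residues mod 47 are {1, 2, 3, 4, 6, 7, 8, 9, 12, 14, 16, 17, 18, 21, 24, 25, 27, 28, 32, 34, 36, 37, 42}.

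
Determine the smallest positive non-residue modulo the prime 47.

(2/47) = +1, so 2 is a residue.
(3/47) = +1, so 3 is a residue.
(4/47) = +1, so 4 is a residue.
(5/47) = −1, so 5 is the smallest positive non-residue mod 47.

5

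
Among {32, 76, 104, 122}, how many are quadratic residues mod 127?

4

(32/127) = +1 → QR.
(76/127) = +1 → QR.
(104/127) = +1 → QR.
(122/127) = +1 → QR.
Total quadratic residues among the 4: 4.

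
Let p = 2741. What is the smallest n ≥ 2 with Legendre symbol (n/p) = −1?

(2/2741) = −1, so 2 is the smallest positive non-residue mod 2741.

2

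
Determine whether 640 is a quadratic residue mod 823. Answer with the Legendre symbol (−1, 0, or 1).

Pull out 2^7: since 823 ≡ 7 (mod 8), (2/823) = +1, so (2/823)^7 = +1.
Reciprocity: 5 ≡ 1 and 823 ≡ 3 (mod 4), so (5/823) = +(823/5).
Reduce top mod 5: now compute (3/5).
Reciprocity: 3 ≡ 3 and 5 ≡ 1 (mod 4), so (3/5) = +(5/3).
Reduce top mod 3: now compute (2/3).
Pull out 2: since 3 ≡ 3 (mod 8), (2/3) = -1.
Reached (1/3) = 1. Collecting the sign flips along the way, the symbol is -1.

-1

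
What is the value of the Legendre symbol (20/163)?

Pull out 2^2: since 163 ≡ 3 (mod 8), (2/163) = -1, so (2/163)^2 = +1.
Reciprocity: 5 ≡ 1 and 163 ≡ 3 (mod 4), so (5/163) = +(163/5).
Reduce top mod 5: now compute (3/5).
Reciprocity: 3 ≡ 3 and 5 ≡ 1 (mod 4), so (3/5) = +(5/3).
Reduce top mod 3: now compute (2/3).
Pull out 2: since 3 ≡ 3 (mod 8), (2/3) = -1.
Reached (1/3) = 1. Collecting the sign flips along the way, the symbol is -1.

-1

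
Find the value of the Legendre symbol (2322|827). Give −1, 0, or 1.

First reduce: 2322 ≡ 668 (mod 827).
Pull out 2^2: since 827 ≡ 3 (mod 8), (2/827) = -1, so (2/827)^2 = +1.
Reciprocity: 167 ≡ 3 and 827 ≡ 3 (mod 4), so (167/827) = −(827/167).
Reduce top mod 167: now compute (159/167).
Reciprocity: 159 ≡ 3 and 167 ≡ 3 (mod 4), so (159/167) = −(167/159).
Reduce top mod 159: now compute (8/159).
Pull out 2^3: since 159 ≡ 7 (mod 8), (2/159) = +1, so (2/159)^3 = +1.
Reached (1/159) = 1. Collecting the sign flips along the way, the symbol is +1.

1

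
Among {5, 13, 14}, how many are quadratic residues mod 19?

1

(5/19) = +1 → QR.
(13/19) = -1 → non-residue.
(14/19) = -1 → non-residue.
Total quadratic residues among the 3: 1.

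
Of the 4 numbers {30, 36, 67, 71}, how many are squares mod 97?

(30/97) = -1 → non-residue.
(36/97) = +1 → QR.
(67/97) = -1 → non-residue.
(71/97) = -1 → non-residue.
Total quadratic residues among the 4: 1.

1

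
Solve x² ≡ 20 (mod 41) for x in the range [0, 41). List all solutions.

41 ≡ 1 (mod 4), so we find a root by search.
Trying successive values, 15² = 225 ≡ 20 (mod 41). The other root is 41 − 15 = 26.

15, 26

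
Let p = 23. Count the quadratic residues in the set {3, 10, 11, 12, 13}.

3

(3/23) = +1 → QR.
(10/23) = -1 → non-residue.
(11/23) = -1 → non-residue.
(12/23) = +1 → QR.
(13/23) = +1 → QR.
Total quadratic residues among the 5: 3.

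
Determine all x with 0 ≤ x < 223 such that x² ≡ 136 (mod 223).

Since 223 ≡ 3 (mod 4), a square root of 136 is 136^((223+1)/4) = 136^56 mod 223.
Repeated squaring: 136^2≡210, 136^4≡169, 136^8≡17, 136^16≡66, 136^32≡119 (mod 223).
136^56 = 136^(32+16+8) ≡ 164 (mod 223).
Check: 164² = 26896 ≡ 136 (mod 223). The two roots are 59 and 164.

59, 164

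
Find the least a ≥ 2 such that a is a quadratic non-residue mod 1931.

(2/1931) = −1, so 2 is the smallest positive non-residue mod 1931.

2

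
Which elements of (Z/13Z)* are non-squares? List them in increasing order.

2,5,6,7,8,11

Square k = 1,…,6 (k and 13−k give the same square):
1²=1, 2²=4, 3²=9, 4²≡3, 5²≡12, 6²≡10 (mod 13).
The residues are {1, 3, 4, 9, 10, 12}; the non-residues are the remaining 6 nonzero classes.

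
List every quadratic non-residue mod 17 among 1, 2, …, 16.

Square k = 1,…,8 (k and 17−k give the same square):
1²=1, 2²=4, 3²=9, 4²=16, 5²≡8, 6²≡2, 7²≡15, 8²≡13 (mod 17).
The residues are {1, 2, 4, 8, 9, 13, 15, 16}; the non-residues are the remaining 8 nonzero classes.

3, 5, 6, 7, 10, 11, 12, 14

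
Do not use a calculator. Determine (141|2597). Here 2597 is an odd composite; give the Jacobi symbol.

Reciprocity: 141 ≡ 1 and 2597 ≡ 1 (mod 4), so (141/2597) = +(2597/141).
Reduce top mod 141: now compute (59/141).
Reciprocity: 59 ≡ 3 and 141 ≡ 1 (mod 4), so (59/141) = +(141/59).
Reduce top mod 59: now compute (23/59).
Reciprocity: 23 ≡ 3 and 59 ≡ 3 (mod 4), so (23/59) = −(59/23).
Reduce top mod 23: now compute (13/23).
Reciprocity: 13 ≡ 1 and 23 ≡ 3 (mod 4), so (13/23) = +(23/13).
Reduce top mod 13: now compute (10/13).
Pull out 2: since 13 ≡ 5 (mod 8), (2/13) = -1.
Reciprocity: 5 ≡ 1 and 13 ≡ 1 (mod 4), so (5/13) = +(13/5).
Reduce top mod 5: now compute (3/5).
Reciprocity: 3 ≡ 3 and 5 ≡ 1 (mod 4), so (3/5) = +(5/3).
Reduce top mod 3: now compute (2/3).
Pull out 2: since 3 ≡ 3 (mod 8), (2/3) = -1.
Reached (1/3) = 1. Collecting the sign flips along the way, the symbol is -1.

-1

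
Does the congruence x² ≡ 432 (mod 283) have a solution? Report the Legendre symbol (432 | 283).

Euler's criterion: (432/283) ≡ 149^141 (mod 283).
149^2 ≡ 127 (mod 283)
149^4 ≡ 281 (mod 283)
149^8 ≡ 4 (mod 283)
149^16 ≡ 16 (mod 283)
149^32 ≡ 256 (mod 283)
149^64 ≡ 163 (mod 283)
149^128 ≡ 250 (mod 283)
149^141 = 149^(128+8+4+1) ≡ 282 (mod 283).
Result is 282 ≡ −1, so (432/283) = −1.

-1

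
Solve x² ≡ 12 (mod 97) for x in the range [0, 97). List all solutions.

97 ≡ 1 (mod 4), so we find a root by search.
Trying successive values, 20² = 400 ≡ 12 (mod 97). The other root is 97 − 20 = 77.

20, 77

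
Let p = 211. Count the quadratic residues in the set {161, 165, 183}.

2

(161/211) = +1 → QR.
(165/211) = -1 → non-residue.
(183/211) = +1 → QR.
Total quadratic residues among the 3: 2.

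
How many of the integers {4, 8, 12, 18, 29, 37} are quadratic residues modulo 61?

(4/61) = +1 → QR.
(8/61) = -1 → non-residue.
(12/61) = +1 → QR.
(18/61) = -1 → non-residue.
(29/61) = -1 → non-residue.
(37/61) = -1 → non-residue.
Total quadratic residues among the 6: 2.

2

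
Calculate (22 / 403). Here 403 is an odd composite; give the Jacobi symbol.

-1

Pull out 2: since 403 ≡ 3 (mod 8), (2/403) = -1.
Reciprocity: 11 ≡ 3 and 403 ≡ 3 (mod 4), so (11/403) = −(403/11).
Reduce top mod 11: now compute (7/11).
Reciprocity: 7 ≡ 3 and 11 ≡ 3 (mod 4), so (7/11) = −(11/7).
Reduce top mod 7: now compute (4/7).
Pull out 2^2: since 7 ≡ 7 (mod 8), (2/7) = +1, so (2/7)^2 = +1.
Reached (1/7) = 1. Collecting the sign flips along the way, the symbol is -1.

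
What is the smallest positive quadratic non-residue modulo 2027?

2

(2/2027) = −1, so 2 is the smallest positive non-residue mod 2027.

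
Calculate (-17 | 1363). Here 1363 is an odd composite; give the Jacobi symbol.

1

First reduce: -17 ≡ 1346 (mod 1363).
Pull out 2: since 1363 ≡ 3 (mod 8), (2/1363) = -1.
Reciprocity: 673 ≡ 1 and 1363 ≡ 3 (mod 4), so (673/1363) = +(1363/673).
Reduce top mod 673: now compute (17/673).
Reciprocity: 17 ≡ 1 and 673 ≡ 1 (mod 4), so (17/673) = +(673/17).
Reduce top mod 17: now compute (10/17).
Pull out 2: since 17 ≡ 1 (mod 8), (2/17) = +1.
Reciprocity: 5 ≡ 1 and 17 ≡ 1 (mod 4), so (5/17) = +(17/5).
Reduce top mod 5: now compute (2/5).
Pull out 2: since 5 ≡ 5 (mod 8), (2/5) = -1.
Reached (1/5) = 1. Collecting the sign flips along the way, the symbol is +1.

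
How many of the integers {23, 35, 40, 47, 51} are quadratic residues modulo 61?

1

(23/61) = -1 → non-residue.
(35/61) = -1 → non-residue.
(40/61) = -1 → non-residue.
(47/61) = +1 → QR.
(51/61) = -1 → non-residue.
Total quadratic residues among the 5: 1.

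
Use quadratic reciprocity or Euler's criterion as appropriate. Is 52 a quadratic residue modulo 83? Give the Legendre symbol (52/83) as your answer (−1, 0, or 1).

-1

Pull out 2^2: since 83 ≡ 3 (mod 8), (2/83) = -1, so (2/83)^2 = +1.
Reciprocity: 13 ≡ 1 and 83 ≡ 3 (mod 4), so (13/83) = +(83/13).
Reduce top mod 13: now compute (5/13).
Reciprocity: 5 ≡ 1 and 13 ≡ 1 (mod 4), so (5/13) = +(13/5).
Reduce top mod 5: now compute (3/5).
Reciprocity: 3 ≡ 3 and 5 ≡ 1 (mod 4), so (3/5) = +(5/3).
Reduce top mod 3: now compute (2/3).
Pull out 2: since 3 ≡ 3 (mod 8), (2/3) = -1.
Reached (1/3) = 1. Collecting the sign flips along the way, the symbol is -1.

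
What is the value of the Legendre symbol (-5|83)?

First reduce: -5 ≡ 78 (mod 83).
Pull out 2: since 83 ≡ 3 (mod 8), (2/83) = -1.
Reciprocity: 39 ≡ 3 and 83 ≡ 3 (mod 4), so (39/83) = −(83/39).
Reduce top mod 39: now compute (5/39).
Reciprocity: 5 ≡ 1 and 39 ≡ 3 (mod 4), so (5/39) = +(39/5).
Reduce top mod 5: now compute (4/5).
Pull out 2^2: since 5 ≡ 5 (mod 8), (2/5) = -1, so (2/5)^2 = +1.
Reached (1/5) = 1. Collecting the sign flips along the way, the symbol is +1.

1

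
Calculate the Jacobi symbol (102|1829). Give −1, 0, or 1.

-1

Pull out 2: since 1829 ≡ 5 (mod 8), (2/1829) = -1.
Reciprocity: 51 ≡ 3 and 1829 ≡ 1 (mod 4), so (51/1829) = +(1829/51).
Reduce top mod 51: now compute (44/51).
Pull out 2^2: since 51 ≡ 3 (mod 8), (2/51) = -1, so (2/51)^2 = +1.
Reciprocity: 11 ≡ 3 and 51 ≡ 3 (mod 4), so (11/51) = −(51/11).
Reduce top mod 11: now compute (7/11).
Reciprocity: 7 ≡ 3 and 11 ≡ 3 (mod 4), so (7/11) = −(11/7).
Reduce top mod 7: now compute (4/7).
Pull out 2^2: since 7 ≡ 7 (mod 8), (2/7) = +1, so (2/7)^2 = +1.
Reached (1/7) = 1. Collecting the sign flips along the way, the symbol is -1.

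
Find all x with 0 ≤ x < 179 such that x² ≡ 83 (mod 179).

21, 158

Since 179 ≡ 3 (mod 4), a square root of 83 is 83^((179+1)/4) = 83^45 mod 179.
Repeated squaring: 83^2≡87, 83^4≡51, 83^8≡95, 83^16≡75, 83^32≡76 (mod 179).
83^45 = 83^(32+8+4+1) ≡ 158 (mod 179).
Check: 158² = 24964 ≡ 83 (mod 179). The two roots are 21 and 158.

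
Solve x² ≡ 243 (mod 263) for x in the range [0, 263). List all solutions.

56, 207

Since 263 ≡ 3 (mod 4), a square root of 243 is 243^((263+1)/4) = 243^66 mod 263.
Repeated squaring: 243^2≡137, 243^4≡96, 243^8≡11, 243^16≡121, 243^32≡176, 243^64≡205 (mod 263).
243^66 = 243^(64+2) ≡ 207 (mod 263).
Check: 207² = 42849 ≡ 243 (mod 263). The two roots are 56 and 207.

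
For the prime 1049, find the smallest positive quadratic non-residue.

3

(2/1049) = +1, so 2 is a residue.
(3/1049) = −1, so 3 is the smallest positive non-residue mod 1049.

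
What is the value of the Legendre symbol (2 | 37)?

Pull out 2: since 37 ≡ 5 (mod 8), (2/37) = -1.
Reached (1/37) = 1. Collecting the sign flips along the way, the symbol is -1.

-1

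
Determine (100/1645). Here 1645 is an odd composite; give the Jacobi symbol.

0

Pull out 2^2: since 1645 ≡ 5 (mod 8), (2/1645) = -1, so (2/1645)^2 = +1.
Reciprocity: 25 ≡ 1 and 1645 ≡ 1 (mod 4), so (25/1645) = +(1645/25).
Reduce top mod 25: now compute (20/25).
Pull out 2^2: since 25 ≡ 1 (mod 8), (2/25) = +1, so (2/25)^2 = +1.
Reciprocity: 5 ≡ 1 and 25 ≡ 1 (mod 4), so (5/25) = +(25/5).
Reduce top mod 5: now compute (0/5).
Top reduces to 0: gcd > 1, so the symbol is 0.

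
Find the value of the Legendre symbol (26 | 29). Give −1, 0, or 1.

Euler's criterion: (26/29) ≡ 26^14 (mod 29).
26^2 ≡ 9 (mod 29)
26^4 ≡ 23 (mod 29)
26^8 ≡ 7 (mod 29)
26^14 = 26^(8+4+2) ≡ 28 (mod 29).
Result is 28 ≡ −1, so (26/29) = −1.

-1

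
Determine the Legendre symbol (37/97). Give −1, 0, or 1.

-1

Euler's criterion: (37/97) ≡ 37^48 (mod 97).
37^2 ≡ 11 (mod 97)
37^4 ≡ 24 (mod 97)
37^8 ≡ 91 (mod 97)
37^16 ≡ 36 (mod 97)
37^32 ≡ 35 (mod 97)
37^48 = 37^(32+16) ≡ 96 (mod 97).
Result is 96 ≡ −1, so (37/97) = −1.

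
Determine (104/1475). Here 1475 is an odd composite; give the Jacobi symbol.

1

Pull out 2^3: since 1475 ≡ 3 (mod 8), (2/1475) = -1, so (2/1475)^3 = -1.
Reciprocity: 13 ≡ 1 and 1475 ≡ 3 (mod 4), so (13/1475) = +(1475/13).
Reduce top mod 13: now compute (6/13).
Pull out 2: since 13 ≡ 5 (mod 8), (2/13) = -1.
Reciprocity: 3 ≡ 3 and 13 ≡ 1 (mod 4), so (3/13) = +(13/3).
Reduce top mod 3: now compute (1/3).
Reached (1/3) = 1. Collecting the sign flips along the way, the symbol is +1.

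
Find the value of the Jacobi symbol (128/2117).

Pull out 2^7: since 2117 ≡ 5 (mod 8), (2/2117) = -1, so (2/2117)^7 = -1.
Reached (1/2117) = 1. Collecting the sign flips along the way, the symbol is -1.

-1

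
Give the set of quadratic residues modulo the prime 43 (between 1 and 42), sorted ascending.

1, 4, 6, 9, 10, 11, 13, 14, 15, 16, 17, 21, 23, 24, 25, 31, 35, 36, 38, 40, 41

Square k = 1,…,21 (k and 43−k give the same square):
1²=1, 2²=4, 3²=9, 4²=16, 5²=25, 6²=36, 7²≡6, 8²≡21, 9²≡38, 10²≡14, 11²≡35, 12²≡15, 13²≡40, 14²≡24, 15²≡10, 16²≡41, 17²≡31, 18²≡23, 19²≡17, 20²≡13, 21²≡11 (mod 43).
So the quadratic residues mod 43 are {1, 4, 6, 9, 10, 11, 13, 14, 15, 16, 17, 21, 23, 24, 25, 31, 35, 36, 38, 40, 41}.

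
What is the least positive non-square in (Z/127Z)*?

3

(2/127) = +1, so 2 is a residue.
(3/127) = −1, so 3 is the smallest positive non-residue mod 127.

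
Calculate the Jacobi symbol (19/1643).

-1

Reciprocity: 19 ≡ 3 and 1643 ≡ 3 (mod 4), so (19/1643) = −(1643/19).
Reduce top mod 19: now compute (9/19).
Reciprocity: 9 ≡ 1 and 19 ≡ 3 (mod 4), so (9/19) = +(19/9).
Reduce top mod 9: now compute (1/9).
Reached (1/9) = 1. Collecting the sign flips along the way, the symbol is -1.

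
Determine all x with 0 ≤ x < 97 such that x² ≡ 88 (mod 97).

97 ≡ 1 (mod 4), so we find a root by search.
Trying successive values, 31² = 961 ≡ 88 (mod 97). The other root is 97 − 31 = 66.

31, 66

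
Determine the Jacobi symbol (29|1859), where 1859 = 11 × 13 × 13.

-1

Reciprocity: 29 ≡ 1 and 1859 ≡ 3 (mod 4), so (29/1859) = +(1859/29).
Reduce top mod 29: now compute (3/29).
Reciprocity: 3 ≡ 3 and 29 ≡ 1 (mod 4), so (3/29) = +(29/3).
Reduce top mod 3: now compute (2/3).
Pull out 2: since 3 ≡ 3 (mod 8), (2/3) = -1.
Reached (1/3) = 1. Collecting the sign flips along the way, the symbol is -1.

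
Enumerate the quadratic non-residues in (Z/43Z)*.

2,3,5,7,8,12,18,19,20,22,26,27,28,29,30,32,33,34,37,39,42

Square k = 1,…,21 (k and 43−k give the same square):
1²=1, 2²=4, 3²=9, 4²=16, 5²=25, 6²=36, 7²≡6, 8²≡21, 9²≡38, 10²≡14, 11²≡35, 12²≡15, 13²≡40, 14²≡24, 15²≡10, 16²≡41, 17²≡31, 18²≡23, 19²≡17, 20²≡13, 21²≡11 (mod 43).
The residues are {1, 4, 6, 9, 10, 11, 13, 14, 15, 16, 17, 21, 23, 24, 25, 31, 35, 36, 38, 40, 41}; the non-residues are the remaining 21 nonzero classes.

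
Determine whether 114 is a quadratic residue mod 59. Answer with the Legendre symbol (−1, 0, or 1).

-1

Euler's criterion: (114/59) ≡ 55^29 (mod 59).
55^2 ≡ 16 (mod 59)
55^4 ≡ 20 (mod 59)
55^8 ≡ 46 (mod 59)
55^16 ≡ 51 (mod 59)
55^29 = 55^(16+8+4+1) ≡ 58 (mod 59).
Result is 58 ≡ −1, so (114/59) = −1.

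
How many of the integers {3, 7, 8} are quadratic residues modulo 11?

1

(3/11) = +1 → QR.
(7/11) = -1 → non-residue.
(8/11) = -1 → non-residue.
Total quadratic residues among the 3: 1.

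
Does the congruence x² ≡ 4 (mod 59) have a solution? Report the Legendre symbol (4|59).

Pull out 2^2: since 59 ≡ 3 (mod 8), (2/59) = -1, so (2/59)^2 = +1.
Reached (1/59) = 1. Collecting the sign flips along the way, the symbol is +1.

1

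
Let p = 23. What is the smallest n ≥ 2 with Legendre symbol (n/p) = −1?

5

(2/23) = +1, so 2 is a residue.
(3/23) = +1, so 3 is a residue.
(4/23) = +1, so 4 is a residue.
(5/23) = −1, so 5 is the smallest positive non-residue mod 23.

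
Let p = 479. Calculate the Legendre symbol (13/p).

-1

Euler's criterion: (13/479) ≡ 13^239 (mod 479).
13^2 ≡ 169 (mod 479)
13^4 ≡ 300 (mod 479)
13^8 ≡ 427 (mod 479)
13^16 ≡ 309 (mod 479)
13^32 ≡ 160 (mod 479)
13^64 ≡ 213 (mod 479)
13^128 ≡ 343 (mod 479)
13^239 = 13^(128+64+32+8+4+2+1) ≡ 478 (mod 479).
Result is 478 ≡ −1, so (13/479) = −1.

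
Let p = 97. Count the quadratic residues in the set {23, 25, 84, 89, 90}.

(23/97) = -1 → non-residue.
(25/97) = +1 → QR.
(84/97) = -1 → non-residue.
(89/97) = +1 → QR.
(90/97) = -1 → non-residue.
Total quadratic residues among the 5: 2.

2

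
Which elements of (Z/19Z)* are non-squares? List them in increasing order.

Square k = 1,…,9 (k and 19−k give the same square):
1²=1, 2²=4, 3²=9, 4²=16, 5²≡6, 6²≡17, 7²≡11, 8²≡7, 9²≡5 (mod 19).
The residues are {1, 4, 5, 6, 7, 9, 11, 16, 17}; the non-residues are the remaining 9 nonzero classes.

2,3,8,10,12,13,14,15,18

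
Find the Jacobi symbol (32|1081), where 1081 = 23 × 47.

1

Pull out 2^5: since 1081 ≡ 1 (mod 8), (2/1081) = +1, so (2/1081)^5 = +1.
Reached (1/1081) = 1. Collecting the sign flips along the way, the symbol is +1.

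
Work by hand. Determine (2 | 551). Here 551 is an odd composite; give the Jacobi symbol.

Pull out 2: since 551 ≡ 7 (mod 8), (2/551) = +1.
Reached (1/551) = 1. Collecting the sign flips along the way, the symbol is +1.

1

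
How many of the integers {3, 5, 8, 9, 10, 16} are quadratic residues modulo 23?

(3/23) = +1 → QR.
(5/23) = -1 → non-residue.
(8/23) = +1 → QR.
(9/23) = +1 → QR.
(10/23) = -1 → non-residue.
(16/23) = +1 → QR.
Total quadratic residues among the 6: 4.

4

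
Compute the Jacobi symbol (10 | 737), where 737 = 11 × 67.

-1

Pull out 2: since 737 ≡ 1 (mod 8), (2/737) = +1.
Reciprocity: 5 ≡ 1 and 737 ≡ 1 (mod 4), so (5/737) = +(737/5).
Reduce top mod 5: now compute (2/5).
Pull out 2: since 5 ≡ 5 (mod 8), (2/5) = -1.
Reached (1/5) = 1. Collecting the sign flips along the way, the symbol is -1.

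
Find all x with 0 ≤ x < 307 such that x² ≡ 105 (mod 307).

64, 243

Since 307 ≡ 3 (mod 4), a square root of 105 is 105^((307+1)/4) = 105^77 mod 307.
Repeated squaring: 105^2≡280, 105^4≡115, 105^8≡24, 105^16≡269, 105^32≡216, 105^64≡299 (mod 307).
105^77 = 105^(64+8+4+1) ≡ 64 (mod 307).
Check: 64² = 4096 ≡ 105 (mod 307). The two roots are 64 and 243.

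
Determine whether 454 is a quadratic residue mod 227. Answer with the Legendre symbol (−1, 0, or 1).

0

First reduce: 454 ≡ 0 (mod 227).
Top reduces to 0: gcd > 1, so the symbol is 0.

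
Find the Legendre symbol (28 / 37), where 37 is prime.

Euler's criterion: (28/37) ≡ 28^18 (mod 37).
28^2 ≡ 7 (mod 37)
28^4 ≡ 12 (mod 37)
28^8 ≡ 33 (mod 37)
28^16 ≡ 16 (mod 37)
28^18 = 28^(16+2) ≡ 1 (mod 37).
Result is 1, so (28/37) = 1.

1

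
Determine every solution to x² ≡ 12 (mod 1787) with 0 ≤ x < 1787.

528, 1259

Since 1787 ≡ 3 (mod 4), a square root of 12 is 12^((1787+1)/4) = 12^447 mod 1787.
Repeated squaring: 12^2≡144, 12^4≡1079, 12^8≡904, 12^16≡557, 12^32≡1098, 12^64≡1166, 12^128≡1436, 12^256≡1685 (mod 1787).
12^447 = 12^(256+128+32+16+8+4+2+1) ≡ 1259 (mod 1787).
Check: 1259² = 1585081 ≡ 12 (mod 1787). The two roots are 528 and 1259.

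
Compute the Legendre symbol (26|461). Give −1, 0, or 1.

Pull out 2: since 461 ≡ 5 (mod 8), (2/461) = -1.
Reciprocity: 13 ≡ 1 and 461 ≡ 1 (mod 4), so (13/461) = +(461/13).
Reduce top mod 13: now compute (6/13).
Pull out 2: since 13 ≡ 5 (mod 8), (2/13) = -1.
Reciprocity: 3 ≡ 3 and 13 ≡ 1 (mod 4), so (3/13) = +(13/3).
Reduce top mod 3: now compute (1/3).
Reached (1/3) = 1. Collecting the sign flips along the way, the symbol is +1.

1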